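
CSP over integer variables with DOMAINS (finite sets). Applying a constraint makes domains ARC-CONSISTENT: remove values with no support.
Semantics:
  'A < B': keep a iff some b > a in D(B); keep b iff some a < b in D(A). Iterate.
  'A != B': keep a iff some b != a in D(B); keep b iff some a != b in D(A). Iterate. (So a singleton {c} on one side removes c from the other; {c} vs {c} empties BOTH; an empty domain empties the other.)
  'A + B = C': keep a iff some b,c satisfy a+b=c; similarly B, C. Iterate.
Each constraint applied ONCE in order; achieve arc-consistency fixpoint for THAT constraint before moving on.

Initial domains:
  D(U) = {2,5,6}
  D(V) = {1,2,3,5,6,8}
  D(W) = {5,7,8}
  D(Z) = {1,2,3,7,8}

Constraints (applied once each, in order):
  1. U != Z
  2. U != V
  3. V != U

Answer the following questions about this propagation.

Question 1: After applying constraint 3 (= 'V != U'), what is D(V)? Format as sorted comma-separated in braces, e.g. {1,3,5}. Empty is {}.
Answer: {1,2,3,5,6,8}

Derivation:
Constraint 1 (U != Z) on D(U)={2,5,6} D(Z)={1,2,3,7,8}: no change
Constraint 2 (U != V) on D(U)={2,5,6} D(V)={1,2,3,5,6,8}: no change
Constraint 3 (V != U) on D(V)={1,2,3,5,6,8} D(U)={2,5,6}: no change
So after constraint 3: D(V) = {1,2,3,5,6,8}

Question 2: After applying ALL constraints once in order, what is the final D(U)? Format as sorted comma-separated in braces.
Answer: {2,5,6}

Derivation:
Constraint 1 (U != Z) on D(U)={2,5,6} D(Z)={1,2,3,7,8}: no change
Constraint 2 (U != V) on D(U)={2,5,6} D(V)={1,2,3,5,6,8}: no change
Constraint 3 (V != U) on D(V)={1,2,3,5,6,8} D(U)={2,5,6}: no change
So after all 3 constraints: D(U) = {2,5,6}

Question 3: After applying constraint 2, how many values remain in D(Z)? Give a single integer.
Answer: 5

Derivation:
Constraint 1 (U != Z) on D(U)={2,5,6} D(Z)={1,2,3,7,8}: no change
Constraint 2 (U != V) on D(U)={2,5,6} D(V)={1,2,3,5,6,8}: no change
So after constraint 2: D(Z)={1,2,3,7,8}, size = 5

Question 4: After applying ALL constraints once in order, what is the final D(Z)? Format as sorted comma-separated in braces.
Constraint 1 (U != Z) on D(U)={2,5,6} D(Z)={1,2,3,7,8}: no change
Constraint 2 (U != V) on D(U)={2,5,6} D(V)={1,2,3,5,6,8}: no change
Constraint 3 (V != U) on D(V)={1,2,3,5,6,8} D(U)={2,5,6}: no change
So after all 3 constraints: D(Z) = {1,2,3,7,8}

Answer: {1,2,3,7,8}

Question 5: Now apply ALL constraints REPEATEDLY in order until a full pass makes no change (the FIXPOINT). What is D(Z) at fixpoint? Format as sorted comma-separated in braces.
pass 0 (initial): D(Z)={1,2,3,7,8}
pass 1: no change
Fixpoint after 1 passes: D(Z) = {1,2,3,7,8}

Answer: {1,2,3,7,8}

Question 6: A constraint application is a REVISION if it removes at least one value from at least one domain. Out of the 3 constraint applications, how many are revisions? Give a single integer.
Constraint 1 (U != Z) on D(U)={2,5,6} D(Z)={1,2,3,7,8}: no change => not a revision
Constraint 2 (U != V) on D(U)={2,5,6} D(V)={1,2,3,5,6,8}: no change => not a revision
Constraint 3 (V != U) on D(V)={1,2,3,5,6,8} D(U)={2,5,6}: no change => not a revision
Total revisions = 0

Answer: 0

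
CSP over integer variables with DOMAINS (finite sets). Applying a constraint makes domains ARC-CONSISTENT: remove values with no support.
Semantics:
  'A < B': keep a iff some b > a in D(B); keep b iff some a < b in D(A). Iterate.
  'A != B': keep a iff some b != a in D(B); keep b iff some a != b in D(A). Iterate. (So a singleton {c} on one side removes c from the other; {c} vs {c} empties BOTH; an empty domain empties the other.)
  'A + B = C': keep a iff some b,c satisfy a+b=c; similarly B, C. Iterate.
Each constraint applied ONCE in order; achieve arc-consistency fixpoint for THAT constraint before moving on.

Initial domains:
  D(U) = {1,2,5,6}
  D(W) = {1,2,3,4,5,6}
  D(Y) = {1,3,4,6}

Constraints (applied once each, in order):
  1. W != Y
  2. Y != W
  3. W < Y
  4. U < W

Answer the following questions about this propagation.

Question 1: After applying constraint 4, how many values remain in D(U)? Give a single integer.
Answer: 2

Derivation:
Constraint 1 (W != Y) on D(W)={1,2,3,4,5,6} D(Y)={1,3,4,6}: no change
Constraint 2 (Y != W) on D(Y)={1,3,4,6} D(W)={1,2,3,4,5,6}: no change
Constraint 3 (W < Y) on D(W)={1,2,3,4,5,6} D(Y)={1,3,4,6}: W {1,2,3,4,5,6}->{1,2,3,4,5}; Y {1,3,4,6}->{3,4,6}
Constraint 4 (U < W) on D(U)={1,2,5,6} D(W)={1,2,3,4,5}: U {1,2,5,6}->{1,2}; W {1,2,3,4,5}->{2,3,4,5}
So after constraint 4: D(U)={1,2}, size = 2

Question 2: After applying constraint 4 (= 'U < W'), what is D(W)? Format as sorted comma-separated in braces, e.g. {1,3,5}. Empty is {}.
Constraint 1 (W != Y) on D(W)={1,2,3,4,5,6} D(Y)={1,3,4,6}: no change
Constraint 2 (Y != W) on D(Y)={1,3,4,6} D(W)={1,2,3,4,5,6}: no change
Constraint 3 (W < Y) on D(W)={1,2,3,4,5,6} D(Y)={1,3,4,6}: W {1,2,3,4,5,6}->{1,2,3,4,5}; Y {1,3,4,6}->{3,4,6}
Constraint 4 (U < W) on D(U)={1,2,5,6} D(W)={1,2,3,4,5}: U {1,2,5,6}->{1,2}; W {1,2,3,4,5}->{2,3,4,5}
So after constraint 4: D(W) = {2,3,4,5}

Answer: {2,3,4,5}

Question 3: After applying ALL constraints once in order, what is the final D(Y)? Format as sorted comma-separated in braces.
Constraint 1 (W != Y) on D(W)={1,2,3,4,5,6} D(Y)={1,3,4,6}: no change
Constraint 2 (Y != W) on D(Y)={1,3,4,6} D(W)={1,2,3,4,5,6}: no change
Constraint 3 (W < Y) on D(W)={1,2,3,4,5,6} D(Y)={1,3,4,6}: W {1,2,3,4,5,6}->{1,2,3,4,5}; Y {1,3,4,6}->{3,4,6}
Constraint 4 (U < W) on D(U)={1,2,5,6} D(W)={1,2,3,4,5}: U {1,2,5,6}->{1,2}; W {1,2,3,4,5}->{2,3,4,5}
So after all 4 constraints: D(Y) = {3,4,6}

Answer: {3,4,6}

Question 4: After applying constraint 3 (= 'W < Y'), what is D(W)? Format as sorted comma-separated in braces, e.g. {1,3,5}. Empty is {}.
Answer: {1,2,3,4,5}

Derivation:
Constraint 1 (W != Y) on D(W)={1,2,3,4,5,6} D(Y)={1,3,4,6}: no change
Constraint 2 (Y != W) on D(Y)={1,3,4,6} D(W)={1,2,3,4,5,6}: no change
Constraint 3 (W < Y) on D(W)={1,2,3,4,5,6} D(Y)={1,3,4,6}: W {1,2,3,4,5,6}->{1,2,3,4,5}; Y {1,3,4,6}->{3,4,6}
So after constraint 3: D(W) = {1,2,3,4,5}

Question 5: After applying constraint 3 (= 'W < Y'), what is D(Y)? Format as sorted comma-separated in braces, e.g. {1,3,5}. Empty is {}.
Answer: {3,4,6}

Derivation:
Constraint 1 (W != Y) on D(W)={1,2,3,4,5,6} D(Y)={1,3,4,6}: no change
Constraint 2 (Y != W) on D(Y)={1,3,4,6} D(W)={1,2,3,4,5,6}: no change
Constraint 3 (W < Y) on D(W)={1,2,3,4,5,6} D(Y)={1,3,4,6}: W {1,2,3,4,5,6}->{1,2,3,4,5}; Y {1,3,4,6}->{3,4,6}
So after constraint 3: D(Y) = {3,4,6}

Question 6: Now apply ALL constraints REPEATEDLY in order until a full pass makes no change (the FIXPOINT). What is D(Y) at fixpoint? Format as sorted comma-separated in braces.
pass 0 (initial): D(Y)={1,3,4,6}
pass 1: U {1,2,5,6}->{1,2}; W {1,2,3,4,5,6}->{2,3,4,5}; Y {1,3,4,6}->{3,4,6}
pass 2: no change
Fixpoint after 2 passes: D(Y) = {3,4,6}

Answer: {3,4,6}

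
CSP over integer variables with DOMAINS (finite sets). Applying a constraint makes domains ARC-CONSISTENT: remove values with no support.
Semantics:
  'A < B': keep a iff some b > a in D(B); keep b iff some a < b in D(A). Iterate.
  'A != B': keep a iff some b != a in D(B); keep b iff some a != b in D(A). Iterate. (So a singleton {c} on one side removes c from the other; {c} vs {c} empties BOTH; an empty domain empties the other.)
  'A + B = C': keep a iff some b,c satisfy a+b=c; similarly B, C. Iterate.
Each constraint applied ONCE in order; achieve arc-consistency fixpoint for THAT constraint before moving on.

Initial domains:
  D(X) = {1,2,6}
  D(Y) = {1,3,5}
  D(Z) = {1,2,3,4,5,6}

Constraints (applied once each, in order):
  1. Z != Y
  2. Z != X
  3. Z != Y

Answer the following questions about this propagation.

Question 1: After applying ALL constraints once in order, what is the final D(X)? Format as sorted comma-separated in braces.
Answer: {1,2,6}

Derivation:
Constraint 1 (Z != Y) on D(Z)={1,2,3,4,5,6} D(Y)={1,3,5}: no change
Constraint 2 (Z != X) on D(Z)={1,2,3,4,5,6} D(X)={1,2,6}: no change
Constraint 3 (Z != Y) on D(Z)={1,2,3,4,5,6} D(Y)={1,3,5}: no change
So after all 3 constraints: D(X) = {1,2,6}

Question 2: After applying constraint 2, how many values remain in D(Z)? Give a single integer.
Answer: 6

Derivation:
Constraint 1 (Z != Y) on D(Z)={1,2,3,4,5,6} D(Y)={1,3,5}: no change
Constraint 2 (Z != X) on D(Z)={1,2,3,4,5,6} D(X)={1,2,6}: no change
So after constraint 2: D(Z)={1,2,3,4,5,6}, size = 6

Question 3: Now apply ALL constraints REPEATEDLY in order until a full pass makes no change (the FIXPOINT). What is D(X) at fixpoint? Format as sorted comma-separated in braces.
pass 0 (initial): D(X)={1,2,6}
pass 1: no change
Fixpoint after 1 passes: D(X) = {1,2,6}

Answer: {1,2,6}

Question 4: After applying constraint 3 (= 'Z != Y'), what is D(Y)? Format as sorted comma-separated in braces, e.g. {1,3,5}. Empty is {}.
Constraint 1 (Z != Y) on D(Z)={1,2,3,4,5,6} D(Y)={1,3,5}: no change
Constraint 2 (Z != X) on D(Z)={1,2,3,4,5,6} D(X)={1,2,6}: no change
Constraint 3 (Z != Y) on D(Z)={1,2,3,4,5,6} D(Y)={1,3,5}: no change
So after constraint 3: D(Y) = {1,3,5}

Answer: {1,3,5}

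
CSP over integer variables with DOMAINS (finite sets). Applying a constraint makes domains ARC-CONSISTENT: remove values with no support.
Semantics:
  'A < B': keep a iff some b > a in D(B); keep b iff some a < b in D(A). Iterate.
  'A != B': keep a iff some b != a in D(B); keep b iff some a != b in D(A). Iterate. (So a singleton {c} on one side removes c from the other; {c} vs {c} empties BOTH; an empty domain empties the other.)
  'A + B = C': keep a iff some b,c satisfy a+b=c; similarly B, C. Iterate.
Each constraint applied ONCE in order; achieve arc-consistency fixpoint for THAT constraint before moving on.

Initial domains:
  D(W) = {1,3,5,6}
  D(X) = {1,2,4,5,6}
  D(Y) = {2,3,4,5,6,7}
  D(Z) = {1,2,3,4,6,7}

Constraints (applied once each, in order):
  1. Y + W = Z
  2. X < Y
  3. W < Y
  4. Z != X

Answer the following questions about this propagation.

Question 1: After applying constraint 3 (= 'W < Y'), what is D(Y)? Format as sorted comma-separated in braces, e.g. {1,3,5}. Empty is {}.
Constraint 1 (Y + W = Z) on D(Y)={2,3,4,5,6,7} D(W)={1,3,5,6} D(Z)={1,2,3,4,6,7}: Y {2,3,4,5,6,7}->{2,3,4,5,6}; W {1,3,5,6}->{1,3,5}; Z {1,2,3,4,6,7}->{3,4,6,7}
Constraint 2 (X < Y) on D(X)={1,2,4,5,6} D(Y)={2,3,4,5,6}: X {1,2,4,5,6}->{1,2,4,5}
Constraint 3 (W < Y) on D(W)={1,3,5} D(Y)={2,3,4,5,6}: no change
So after constraint 3: D(Y) = {2,3,4,5,6}

Answer: {2,3,4,5,6}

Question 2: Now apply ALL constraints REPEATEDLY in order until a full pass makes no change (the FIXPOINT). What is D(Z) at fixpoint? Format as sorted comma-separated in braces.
Answer: {3,4,6,7}

Derivation:
pass 0 (initial): D(Z)={1,2,3,4,6,7}
pass 1: W {1,3,5,6}->{1,3,5}; X {1,2,4,5,6}->{1,2,4,5}; Y {2,3,4,5,6,7}->{2,3,4,5,6}; Z {1,2,3,4,6,7}->{3,4,6,7}
pass 2: no change
Fixpoint after 2 passes: D(Z) = {3,4,6,7}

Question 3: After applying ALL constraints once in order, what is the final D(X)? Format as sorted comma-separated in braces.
Constraint 1 (Y + W = Z) on D(Y)={2,3,4,5,6,7} D(W)={1,3,5,6} D(Z)={1,2,3,4,6,7}: Y {2,3,4,5,6,7}->{2,3,4,5,6}; W {1,3,5,6}->{1,3,5}; Z {1,2,3,4,6,7}->{3,4,6,7}
Constraint 2 (X < Y) on D(X)={1,2,4,5,6} D(Y)={2,3,4,5,6}: X {1,2,4,5,6}->{1,2,4,5}
Constraint 3 (W < Y) on D(W)={1,3,5} D(Y)={2,3,4,5,6}: no change
Constraint 4 (Z != X) on D(Z)={3,4,6,7} D(X)={1,2,4,5}: no change
So after all 4 constraints: D(X) = {1,2,4,5}

Answer: {1,2,4,5}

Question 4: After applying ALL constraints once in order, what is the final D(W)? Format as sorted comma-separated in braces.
Constraint 1 (Y + W = Z) on D(Y)={2,3,4,5,6,7} D(W)={1,3,5,6} D(Z)={1,2,3,4,6,7}: Y {2,3,4,5,6,7}->{2,3,4,5,6}; W {1,3,5,6}->{1,3,5}; Z {1,2,3,4,6,7}->{3,4,6,7}
Constraint 2 (X < Y) on D(X)={1,2,4,5,6} D(Y)={2,3,4,5,6}: X {1,2,4,5,6}->{1,2,4,5}
Constraint 3 (W < Y) on D(W)={1,3,5} D(Y)={2,3,4,5,6}: no change
Constraint 4 (Z != X) on D(Z)={3,4,6,7} D(X)={1,2,4,5}: no change
So after all 4 constraints: D(W) = {1,3,5}

Answer: {1,3,5}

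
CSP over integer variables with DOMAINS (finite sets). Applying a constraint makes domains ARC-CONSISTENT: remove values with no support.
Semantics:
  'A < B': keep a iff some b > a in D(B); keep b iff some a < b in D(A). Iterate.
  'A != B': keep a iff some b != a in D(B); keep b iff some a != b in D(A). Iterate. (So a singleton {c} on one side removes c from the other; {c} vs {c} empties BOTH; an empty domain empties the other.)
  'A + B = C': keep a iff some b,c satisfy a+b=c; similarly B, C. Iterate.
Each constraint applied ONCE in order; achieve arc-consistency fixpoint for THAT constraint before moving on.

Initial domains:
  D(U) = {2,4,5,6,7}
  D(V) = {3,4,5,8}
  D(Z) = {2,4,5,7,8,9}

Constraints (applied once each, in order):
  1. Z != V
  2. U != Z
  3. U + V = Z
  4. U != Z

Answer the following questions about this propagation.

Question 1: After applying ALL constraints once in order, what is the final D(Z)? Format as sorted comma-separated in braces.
Answer: {5,7,8,9}

Derivation:
Constraint 1 (Z != V) on D(Z)={2,4,5,7,8,9} D(V)={3,4,5,8}: no change
Constraint 2 (U != Z) on D(U)={2,4,5,6,7} D(Z)={2,4,5,7,8,9}: no change
Constraint 3 (U + V = Z) on D(U)={2,4,5,6,7} D(V)={3,4,5,8} D(Z)={2,4,5,7,8,9}: U {2,4,5,6,7}->{2,4,5,6}; V {3,4,5,8}->{3,4,5}; Z {2,4,5,7,8,9}->{5,7,8,9}
Constraint 4 (U != Z) on D(U)={2,4,5,6} D(Z)={5,7,8,9}: no change
So after all 4 constraints: D(Z) = {5,7,8,9}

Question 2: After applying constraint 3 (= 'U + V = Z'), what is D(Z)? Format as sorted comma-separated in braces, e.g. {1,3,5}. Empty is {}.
Answer: {5,7,8,9}

Derivation:
Constraint 1 (Z != V) on D(Z)={2,4,5,7,8,9} D(V)={3,4,5,8}: no change
Constraint 2 (U != Z) on D(U)={2,4,5,6,7} D(Z)={2,4,5,7,8,9}: no change
Constraint 3 (U + V = Z) on D(U)={2,4,5,6,7} D(V)={3,4,5,8} D(Z)={2,4,5,7,8,9}: U {2,4,5,6,7}->{2,4,5,6}; V {3,4,5,8}->{3,4,5}; Z {2,4,5,7,8,9}->{5,7,8,9}
So after constraint 3: D(Z) = {5,7,8,9}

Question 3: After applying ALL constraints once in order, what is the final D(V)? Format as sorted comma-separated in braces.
Answer: {3,4,5}

Derivation:
Constraint 1 (Z != V) on D(Z)={2,4,5,7,8,9} D(V)={3,4,5,8}: no change
Constraint 2 (U != Z) on D(U)={2,4,5,6,7} D(Z)={2,4,5,7,8,9}: no change
Constraint 3 (U + V = Z) on D(U)={2,4,5,6,7} D(V)={3,4,5,8} D(Z)={2,4,5,7,8,9}: U {2,4,5,6,7}->{2,4,5,6}; V {3,4,5,8}->{3,4,5}; Z {2,4,5,7,8,9}->{5,7,8,9}
Constraint 4 (U != Z) on D(U)={2,4,5,6} D(Z)={5,7,8,9}: no change
So after all 4 constraints: D(V) = {3,4,5}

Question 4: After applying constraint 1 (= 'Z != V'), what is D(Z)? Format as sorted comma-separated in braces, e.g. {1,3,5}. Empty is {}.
Answer: {2,4,5,7,8,9}

Derivation:
Constraint 1 (Z != V) on D(Z)={2,4,5,7,8,9} D(V)={3,4,5,8}: no change
So after constraint 1: D(Z) = {2,4,5,7,8,9}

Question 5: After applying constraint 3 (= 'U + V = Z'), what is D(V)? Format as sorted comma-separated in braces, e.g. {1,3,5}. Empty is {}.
Constraint 1 (Z != V) on D(Z)={2,4,5,7,8,9} D(V)={3,4,5,8}: no change
Constraint 2 (U != Z) on D(U)={2,4,5,6,7} D(Z)={2,4,5,7,8,9}: no change
Constraint 3 (U + V = Z) on D(U)={2,4,5,6,7} D(V)={3,4,5,8} D(Z)={2,4,5,7,8,9}: U {2,4,5,6,7}->{2,4,5,6}; V {3,4,5,8}->{3,4,5}; Z {2,4,5,7,8,9}->{5,7,8,9}
So after constraint 3: D(V) = {3,4,5}

Answer: {3,4,5}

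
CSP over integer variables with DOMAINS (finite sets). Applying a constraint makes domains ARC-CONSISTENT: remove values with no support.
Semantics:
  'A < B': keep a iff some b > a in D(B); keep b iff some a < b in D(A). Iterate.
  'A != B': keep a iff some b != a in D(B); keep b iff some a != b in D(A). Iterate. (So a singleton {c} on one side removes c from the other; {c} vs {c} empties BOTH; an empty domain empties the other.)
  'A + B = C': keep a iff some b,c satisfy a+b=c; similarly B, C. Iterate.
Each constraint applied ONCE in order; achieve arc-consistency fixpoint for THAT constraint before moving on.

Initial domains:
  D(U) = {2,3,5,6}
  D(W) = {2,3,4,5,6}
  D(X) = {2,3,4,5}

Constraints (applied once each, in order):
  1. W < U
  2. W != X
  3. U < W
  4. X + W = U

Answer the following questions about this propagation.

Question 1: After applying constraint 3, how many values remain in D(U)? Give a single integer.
Answer: 1

Derivation:
Constraint 1 (W < U) on D(W)={2,3,4,5,6} D(U)={2,3,5,6}: W {2,3,4,5,6}->{2,3,4,5}; U {2,3,5,6}->{3,5,6}
Constraint 2 (W != X) on D(W)={2,3,4,5} D(X)={2,3,4,5}: no change
Constraint 3 (U < W) on D(U)={3,5,6} D(W)={2,3,4,5}: U {3,5,6}->{3}; W {2,3,4,5}->{4,5}
So after constraint 3: D(U)={3}, size = 1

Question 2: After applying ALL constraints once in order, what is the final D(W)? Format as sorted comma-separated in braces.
Constraint 1 (W < U) on D(W)={2,3,4,5,6} D(U)={2,3,5,6}: W {2,3,4,5,6}->{2,3,4,5}; U {2,3,5,6}->{3,5,6}
Constraint 2 (W != X) on D(W)={2,3,4,5} D(X)={2,3,4,5}: no change
Constraint 3 (U < W) on D(U)={3,5,6} D(W)={2,3,4,5}: U {3,5,6}->{3}; W {2,3,4,5}->{4,5}
Constraint 4 (X + W = U) on D(X)={2,3,4,5} D(W)={4,5} D(U)={3}: X {2,3,4,5}->{}; W {4,5}->{}; U {3}->{}
So after all 4 constraints: D(W) = {}

Answer: {}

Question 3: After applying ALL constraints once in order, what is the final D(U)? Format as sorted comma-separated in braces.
Constraint 1 (W < U) on D(W)={2,3,4,5,6} D(U)={2,3,5,6}: W {2,3,4,5,6}->{2,3,4,5}; U {2,3,5,6}->{3,5,6}
Constraint 2 (W != X) on D(W)={2,3,4,5} D(X)={2,3,4,5}: no change
Constraint 3 (U < W) on D(U)={3,5,6} D(W)={2,3,4,5}: U {3,5,6}->{3}; W {2,3,4,5}->{4,5}
Constraint 4 (X + W = U) on D(X)={2,3,4,5} D(W)={4,5} D(U)={3}: X {2,3,4,5}->{}; W {4,5}->{}; U {3}->{}
So after all 4 constraints: D(U) = {}

Answer: {}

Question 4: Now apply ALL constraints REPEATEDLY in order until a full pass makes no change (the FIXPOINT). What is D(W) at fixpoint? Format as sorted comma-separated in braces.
Answer: {}

Derivation:
pass 0 (initial): D(W)={2,3,4,5,6}
pass 1: U {2,3,5,6}->{}; W {2,3,4,5,6}->{}; X {2,3,4,5}->{}
pass 2: no change
Fixpoint after 2 passes: D(W) = {}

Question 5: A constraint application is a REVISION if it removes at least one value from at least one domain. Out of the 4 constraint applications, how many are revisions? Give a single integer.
Constraint 1 (W < U) on D(W)={2,3,4,5,6} D(U)={2,3,5,6}: W {2,3,4,5,6}->{2,3,4,5}; U {2,3,5,6}->{3,5,6} => REVISION
Constraint 2 (W != X) on D(W)={2,3,4,5} D(X)={2,3,4,5}: no change => not a revision
Constraint 3 (U < W) on D(U)={3,5,6} D(W)={2,3,4,5}: U {3,5,6}->{3}; W {2,3,4,5}->{4,5} => REVISION
Constraint 4 (X + W = U) on D(X)={2,3,4,5} D(W)={4,5} D(U)={3}: X {2,3,4,5}->{}; W {4,5}->{}; U {3}->{} => REVISION
Total revisions = 3

Answer: 3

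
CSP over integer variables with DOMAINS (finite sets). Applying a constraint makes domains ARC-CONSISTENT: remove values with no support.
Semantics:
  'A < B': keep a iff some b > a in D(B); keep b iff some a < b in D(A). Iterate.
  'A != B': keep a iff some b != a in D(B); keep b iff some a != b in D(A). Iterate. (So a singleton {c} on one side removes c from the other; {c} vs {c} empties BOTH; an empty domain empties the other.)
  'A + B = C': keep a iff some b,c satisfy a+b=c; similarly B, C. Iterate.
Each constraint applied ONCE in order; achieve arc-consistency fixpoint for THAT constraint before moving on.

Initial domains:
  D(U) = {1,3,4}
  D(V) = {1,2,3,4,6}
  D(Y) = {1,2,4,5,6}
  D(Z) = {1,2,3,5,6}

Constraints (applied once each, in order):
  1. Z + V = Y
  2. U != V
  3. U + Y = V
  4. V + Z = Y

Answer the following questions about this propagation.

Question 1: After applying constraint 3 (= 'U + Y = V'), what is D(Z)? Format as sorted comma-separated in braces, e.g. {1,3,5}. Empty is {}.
Answer: {1,2,3,5}

Derivation:
Constraint 1 (Z + V = Y) on D(Z)={1,2,3,5,6} D(V)={1,2,3,4,6} D(Y)={1,2,4,5,6}: Z {1,2,3,5,6}->{1,2,3,5}; V {1,2,3,4,6}->{1,2,3,4}; Y {1,2,4,5,6}->{2,4,5,6}
Constraint 2 (U != V) on D(U)={1,3,4} D(V)={1,2,3,4}: no change
Constraint 3 (U + Y = V) on D(U)={1,3,4} D(Y)={2,4,5,6} D(V)={1,2,3,4}: U {1,3,4}->{1}; Y {2,4,5,6}->{2}; V {1,2,3,4}->{3}
So after constraint 3: D(Z) = {1,2,3,5}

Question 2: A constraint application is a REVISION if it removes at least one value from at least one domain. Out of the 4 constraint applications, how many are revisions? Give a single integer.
Constraint 1 (Z + V = Y) on D(Z)={1,2,3,5,6} D(V)={1,2,3,4,6} D(Y)={1,2,4,5,6}: Z {1,2,3,5,6}->{1,2,3,5}; V {1,2,3,4,6}->{1,2,3,4}; Y {1,2,4,5,6}->{2,4,5,6} => REVISION
Constraint 2 (U != V) on D(U)={1,3,4} D(V)={1,2,3,4}: no change => not a revision
Constraint 3 (U + Y = V) on D(U)={1,3,4} D(Y)={2,4,5,6} D(V)={1,2,3,4}: U {1,3,4}->{1}; Y {2,4,5,6}->{2}; V {1,2,3,4}->{3} => REVISION
Constraint 4 (V + Z = Y) on D(V)={3} D(Z)={1,2,3,5} D(Y)={2}: V {3}->{}; Z {1,2,3,5}->{}; Y {2}->{} => REVISION
Total revisions = 3

Answer: 3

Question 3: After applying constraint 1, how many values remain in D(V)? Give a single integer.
Constraint 1 (Z + V = Y) on D(Z)={1,2,3,5,6} D(V)={1,2,3,4,6} D(Y)={1,2,4,5,6}: Z {1,2,3,5,6}->{1,2,3,5}; V {1,2,3,4,6}->{1,2,3,4}; Y {1,2,4,5,6}->{2,4,5,6}
So after constraint 1: D(V)={1,2,3,4}, size = 4

Answer: 4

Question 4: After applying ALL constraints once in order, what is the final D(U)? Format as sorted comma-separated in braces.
Constraint 1 (Z + V = Y) on D(Z)={1,2,3,5,6} D(V)={1,2,3,4,6} D(Y)={1,2,4,5,6}: Z {1,2,3,5,6}->{1,2,3,5}; V {1,2,3,4,6}->{1,2,3,4}; Y {1,2,4,5,6}->{2,4,5,6}
Constraint 2 (U != V) on D(U)={1,3,4} D(V)={1,2,3,4}: no change
Constraint 3 (U + Y = V) on D(U)={1,3,4} D(Y)={2,4,5,6} D(V)={1,2,3,4}: U {1,3,4}->{1}; Y {2,4,5,6}->{2}; V {1,2,3,4}->{3}
Constraint 4 (V + Z = Y) on D(V)={3} D(Z)={1,2,3,5} D(Y)={2}: V {3}->{}; Z {1,2,3,5}->{}; Y {2}->{}
So after all 4 constraints: D(U) = {1}

Answer: {1}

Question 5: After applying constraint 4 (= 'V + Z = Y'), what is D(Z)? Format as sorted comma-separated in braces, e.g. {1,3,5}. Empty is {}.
Constraint 1 (Z + V = Y) on D(Z)={1,2,3,5,6} D(V)={1,2,3,4,6} D(Y)={1,2,4,5,6}: Z {1,2,3,5,6}->{1,2,3,5}; V {1,2,3,4,6}->{1,2,3,4}; Y {1,2,4,5,6}->{2,4,5,6}
Constraint 2 (U != V) on D(U)={1,3,4} D(V)={1,2,3,4}: no change
Constraint 3 (U + Y = V) on D(U)={1,3,4} D(Y)={2,4,5,6} D(V)={1,2,3,4}: U {1,3,4}->{1}; Y {2,4,5,6}->{2}; V {1,2,3,4}->{3}
Constraint 4 (V + Z = Y) on D(V)={3} D(Z)={1,2,3,5} D(Y)={2}: V {3}->{}; Z {1,2,3,5}->{}; Y {2}->{}
So after constraint 4: D(Z) = {}

Answer: {}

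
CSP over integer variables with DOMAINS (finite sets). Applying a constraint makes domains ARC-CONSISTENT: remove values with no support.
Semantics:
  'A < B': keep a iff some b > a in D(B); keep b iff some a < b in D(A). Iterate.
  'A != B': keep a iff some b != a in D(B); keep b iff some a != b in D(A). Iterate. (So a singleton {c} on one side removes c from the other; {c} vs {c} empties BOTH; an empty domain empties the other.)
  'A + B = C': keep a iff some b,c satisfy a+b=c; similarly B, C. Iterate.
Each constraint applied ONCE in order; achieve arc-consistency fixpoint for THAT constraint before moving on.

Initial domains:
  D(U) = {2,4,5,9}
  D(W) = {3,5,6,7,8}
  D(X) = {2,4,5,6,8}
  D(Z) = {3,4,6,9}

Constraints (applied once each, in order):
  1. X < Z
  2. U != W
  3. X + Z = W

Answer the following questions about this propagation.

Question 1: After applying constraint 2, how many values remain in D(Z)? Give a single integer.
Constraint 1 (X < Z) on D(X)={2,4,5,6,8} D(Z)={3,4,6,9}: no change
Constraint 2 (U != W) on D(U)={2,4,5,9} D(W)={3,5,6,7,8}: no change
So after constraint 2: D(Z)={3,4,6,9}, size = 4

Answer: 4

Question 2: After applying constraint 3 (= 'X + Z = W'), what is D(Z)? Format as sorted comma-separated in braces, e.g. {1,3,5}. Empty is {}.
Answer: {3,4,6}

Derivation:
Constraint 1 (X < Z) on D(X)={2,4,5,6,8} D(Z)={3,4,6,9}: no change
Constraint 2 (U != W) on D(U)={2,4,5,9} D(W)={3,5,6,7,8}: no change
Constraint 3 (X + Z = W) on D(X)={2,4,5,6,8} D(Z)={3,4,6,9} D(W)={3,5,6,7,8}: X {2,4,5,6,8}->{2,4,5}; Z {3,4,6,9}->{3,4,6}; W {3,5,6,7,8}->{5,6,7,8}
So after constraint 3: D(Z) = {3,4,6}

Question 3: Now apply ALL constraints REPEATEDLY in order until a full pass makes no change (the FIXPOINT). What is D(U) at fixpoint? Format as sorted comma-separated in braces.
pass 0 (initial): D(U)={2,4,5,9}
pass 1: W {3,5,6,7,8}->{5,6,7,8}; X {2,4,5,6,8}->{2,4,5}; Z {3,4,6,9}->{3,4,6}
pass 2: no change
Fixpoint after 2 passes: D(U) = {2,4,5,9}

Answer: {2,4,5,9}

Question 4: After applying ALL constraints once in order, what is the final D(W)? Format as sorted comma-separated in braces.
Answer: {5,6,7,8}

Derivation:
Constraint 1 (X < Z) on D(X)={2,4,5,6,8} D(Z)={3,4,6,9}: no change
Constraint 2 (U != W) on D(U)={2,4,5,9} D(W)={3,5,6,7,8}: no change
Constraint 3 (X + Z = W) on D(X)={2,4,5,6,8} D(Z)={3,4,6,9} D(W)={3,5,6,7,8}: X {2,4,5,6,8}->{2,4,5}; Z {3,4,6,9}->{3,4,6}; W {3,5,6,7,8}->{5,6,7,8}
So after all 3 constraints: D(W) = {5,6,7,8}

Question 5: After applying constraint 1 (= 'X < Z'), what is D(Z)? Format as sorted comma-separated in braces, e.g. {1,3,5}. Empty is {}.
Constraint 1 (X < Z) on D(X)={2,4,5,6,8} D(Z)={3,4,6,9}: no change
So after constraint 1: D(Z) = {3,4,6,9}

Answer: {3,4,6,9}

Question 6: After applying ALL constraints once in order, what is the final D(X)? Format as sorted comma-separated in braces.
Answer: {2,4,5}

Derivation:
Constraint 1 (X < Z) on D(X)={2,4,5,6,8} D(Z)={3,4,6,9}: no change
Constraint 2 (U != W) on D(U)={2,4,5,9} D(W)={3,5,6,7,8}: no change
Constraint 3 (X + Z = W) on D(X)={2,4,5,6,8} D(Z)={3,4,6,9} D(W)={3,5,6,7,8}: X {2,4,5,6,8}->{2,4,5}; Z {3,4,6,9}->{3,4,6}; W {3,5,6,7,8}->{5,6,7,8}
So after all 3 constraints: D(X) = {2,4,5}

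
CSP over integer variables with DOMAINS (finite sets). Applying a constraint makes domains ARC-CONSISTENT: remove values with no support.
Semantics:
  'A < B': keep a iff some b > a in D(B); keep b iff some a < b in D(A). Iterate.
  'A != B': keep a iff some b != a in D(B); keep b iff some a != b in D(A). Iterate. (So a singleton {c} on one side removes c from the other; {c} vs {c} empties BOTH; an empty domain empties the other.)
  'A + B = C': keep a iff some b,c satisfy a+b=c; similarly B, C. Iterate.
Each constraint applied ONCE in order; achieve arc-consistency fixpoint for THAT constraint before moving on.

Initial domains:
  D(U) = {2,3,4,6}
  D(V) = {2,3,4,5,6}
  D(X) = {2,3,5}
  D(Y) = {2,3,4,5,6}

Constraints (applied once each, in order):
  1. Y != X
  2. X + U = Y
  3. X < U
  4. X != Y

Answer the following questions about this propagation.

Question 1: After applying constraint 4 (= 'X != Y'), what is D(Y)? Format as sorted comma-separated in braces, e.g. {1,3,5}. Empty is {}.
Answer: {4,5,6}

Derivation:
Constraint 1 (Y != X) on D(Y)={2,3,4,5,6} D(X)={2,3,5}: no change
Constraint 2 (X + U = Y) on D(X)={2,3,5} D(U)={2,3,4,6} D(Y)={2,3,4,5,6}: X {2,3,5}->{2,3}; U {2,3,4,6}->{2,3,4}; Y {2,3,4,5,6}->{4,5,6}
Constraint 3 (X < U) on D(X)={2,3} D(U)={2,3,4}: U {2,3,4}->{3,4}
Constraint 4 (X != Y) on D(X)={2,3} D(Y)={4,5,6}: no change
So after constraint 4: D(Y) = {4,5,6}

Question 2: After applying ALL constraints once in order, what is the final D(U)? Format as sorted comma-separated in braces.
Constraint 1 (Y != X) on D(Y)={2,3,4,5,6} D(X)={2,3,5}: no change
Constraint 2 (X + U = Y) on D(X)={2,3,5} D(U)={2,3,4,6} D(Y)={2,3,4,5,6}: X {2,3,5}->{2,3}; U {2,3,4,6}->{2,3,4}; Y {2,3,4,5,6}->{4,5,6}
Constraint 3 (X < U) on D(X)={2,3} D(U)={2,3,4}: U {2,3,4}->{3,4}
Constraint 4 (X != Y) on D(X)={2,3} D(Y)={4,5,6}: no change
So after all 4 constraints: D(U) = {3,4}

Answer: {3,4}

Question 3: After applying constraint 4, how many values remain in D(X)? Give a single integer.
Answer: 2

Derivation:
Constraint 1 (Y != X) on D(Y)={2,3,4,5,6} D(X)={2,3,5}: no change
Constraint 2 (X + U = Y) on D(X)={2,3,5} D(U)={2,3,4,6} D(Y)={2,3,4,5,6}: X {2,3,5}->{2,3}; U {2,3,4,6}->{2,3,4}; Y {2,3,4,5,6}->{4,5,6}
Constraint 3 (X < U) on D(X)={2,3} D(U)={2,3,4}: U {2,3,4}->{3,4}
Constraint 4 (X != Y) on D(X)={2,3} D(Y)={4,5,6}: no change
So after constraint 4: D(X)={2,3}, size = 2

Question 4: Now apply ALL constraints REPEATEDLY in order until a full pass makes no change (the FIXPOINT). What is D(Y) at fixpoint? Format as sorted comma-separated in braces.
Answer: {5,6}

Derivation:
pass 0 (initial): D(Y)={2,3,4,5,6}
pass 1: U {2,3,4,6}->{3,4}; X {2,3,5}->{2,3}; Y {2,3,4,5,6}->{4,5,6}
pass 2: Y {4,5,6}->{5,6}
pass 3: no change
Fixpoint after 3 passes: D(Y) = {5,6}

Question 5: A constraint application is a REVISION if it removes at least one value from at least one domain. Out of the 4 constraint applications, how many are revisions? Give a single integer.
Answer: 2

Derivation:
Constraint 1 (Y != X) on D(Y)={2,3,4,5,6} D(X)={2,3,5}: no change => not a revision
Constraint 2 (X + U = Y) on D(X)={2,3,5} D(U)={2,3,4,6} D(Y)={2,3,4,5,6}: X {2,3,5}->{2,3}; U {2,3,4,6}->{2,3,4}; Y {2,3,4,5,6}->{4,5,6} => REVISION
Constraint 3 (X < U) on D(X)={2,3} D(U)={2,3,4}: U {2,3,4}->{3,4} => REVISION
Constraint 4 (X != Y) on D(X)={2,3} D(Y)={4,5,6}: no change => not a revision
Total revisions = 2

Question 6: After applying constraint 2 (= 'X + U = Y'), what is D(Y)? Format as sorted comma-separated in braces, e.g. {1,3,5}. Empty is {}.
Answer: {4,5,6}

Derivation:
Constraint 1 (Y != X) on D(Y)={2,3,4,5,6} D(X)={2,3,5}: no change
Constraint 2 (X + U = Y) on D(X)={2,3,5} D(U)={2,3,4,6} D(Y)={2,3,4,5,6}: X {2,3,5}->{2,3}; U {2,3,4,6}->{2,3,4}; Y {2,3,4,5,6}->{4,5,6}
So after constraint 2: D(Y) = {4,5,6}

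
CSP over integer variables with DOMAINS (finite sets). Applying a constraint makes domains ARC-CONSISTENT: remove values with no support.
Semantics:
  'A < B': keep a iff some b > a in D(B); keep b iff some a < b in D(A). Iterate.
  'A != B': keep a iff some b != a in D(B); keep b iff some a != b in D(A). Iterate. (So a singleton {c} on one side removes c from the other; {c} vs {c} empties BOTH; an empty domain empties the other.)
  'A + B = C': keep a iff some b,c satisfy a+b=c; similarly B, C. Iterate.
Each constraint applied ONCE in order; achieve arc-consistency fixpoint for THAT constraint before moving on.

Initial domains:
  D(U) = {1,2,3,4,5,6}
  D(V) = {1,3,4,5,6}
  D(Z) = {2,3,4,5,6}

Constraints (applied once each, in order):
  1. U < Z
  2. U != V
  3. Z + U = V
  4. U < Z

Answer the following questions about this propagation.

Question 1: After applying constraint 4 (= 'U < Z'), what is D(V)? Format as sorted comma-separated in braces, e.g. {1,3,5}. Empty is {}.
Answer: {3,4,5,6}

Derivation:
Constraint 1 (U < Z) on D(U)={1,2,3,4,5,6} D(Z)={2,3,4,5,6}: U {1,2,3,4,5,6}->{1,2,3,4,5}
Constraint 2 (U != V) on D(U)={1,2,3,4,5} D(V)={1,3,4,5,6}: no change
Constraint 3 (Z + U = V) on D(Z)={2,3,4,5,6} D(U)={1,2,3,4,5} D(V)={1,3,4,5,6}: Z {2,3,4,5,6}->{2,3,4,5}; U {1,2,3,4,5}->{1,2,3,4}; V {1,3,4,5,6}->{3,4,5,6}
Constraint 4 (U < Z) on D(U)={1,2,3,4} D(Z)={2,3,4,5}: no change
So after constraint 4: D(V) = {3,4,5,6}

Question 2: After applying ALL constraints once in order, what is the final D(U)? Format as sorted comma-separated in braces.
Answer: {1,2,3,4}

Derivation:
Constraint 1 (U < Z) on D(U)={1,2,3,4,5,6} D(Z)={2,3,4,5,6}: U {1,2,3,4,5,6}->{1,2,3,4,5}
Constraint 2 (U != V) on D(U)={1,2,3,4,5} D(V)={1,3,4,5,6}: no change
Constraint 3 (Z + U = V) on D(Z)={2,3,4,5,6} D(U)={1,2,3,4,5} D(V)={1,3,4,5,6}: Z {2,3,4,5,6}->{2,3,4,5}; U {1,2,3,4,5}->{1,2,3,4}; V {1,3,4,5,6}->{3,4,5,6}
Constraint 4 (U < Z) on D(U)={1,2,3,4} D(Z)={2,3,4,5}: no change
So after all 4 constraints: D(U) = {1,2,3,4}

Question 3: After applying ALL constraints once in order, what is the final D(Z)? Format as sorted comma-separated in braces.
Answer: {2,3,4,5}

Derivation:
Constraint 1 (U < Z) on D(U)={1,2,3,4,5,6} D(Z)={2,3,4,5,6}: U {1,2,3,4,5,6}->{1,2,3,4,5}
Constraint 2 (U != V) on D(U)={1,2,3,4,5} D(V)={1,3,4,5,6}: no change
Constraint 3 (Z + U = V) on D(Z)={2,3,4,5,6} D(U)={1,2,3,4,5} D(V)={1,3,4,5,6}: Z {2,3,4,5,6}->{2,3,4,5}; U {1,2,3,4,5}->{1,2,3,4}; V {1,3,4,5,6}->{3,4,5,6}
Constraint 4 (U < Z) on D(U)={1,2,3,4} D(Z)={2,3,4,5}: no change
So after all 4 constraints: D(Z) = {2,3,4,5}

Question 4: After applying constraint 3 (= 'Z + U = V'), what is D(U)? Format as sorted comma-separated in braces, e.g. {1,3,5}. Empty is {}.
Answer: {1,2,3,4}

Derivation:
Constraint 1 (U < Z) on D(U)={1,2,3,4,5,6} D(Z)={2,3,4,5,6}: U {1,2,3,4,5,6}->{1,2,3,4,5}
Constraint 2 (U != V) on D(U)={1,2,3,4,5} D(V)={1,3,4,5,6}: no change
Constraint 3 (Z + U = V) on D(Z)={2,3,4,5,6} D(U)={1,2,3,4,5} D(V)={1,3,4,5,6}: Z {2,3,4,5,6}->{2,3,4,5}; U {1,2,3,4,5}->{1,2,3,4}; V {1,3,4,5,6}->{3,4,5,6}
So after constraint 3: D(U) = {1,2,3,4}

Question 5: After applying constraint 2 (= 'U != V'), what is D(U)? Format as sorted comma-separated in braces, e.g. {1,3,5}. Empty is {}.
Constraint 1 (U < Z) on D(U)={1,2,3,4,5,6} D(Z)={2,3,4,5,6}: U {1,2,3,4,5,6}->{1,2,3,4,5}
Constraint 2 (U != V) on D(U)={1,2,3,4,5} D(V)={1,3,4,5,6}: no change
So after constraint 2: D(U) = {1,2,3,4,5}

Answer: {1,2,3,4,5}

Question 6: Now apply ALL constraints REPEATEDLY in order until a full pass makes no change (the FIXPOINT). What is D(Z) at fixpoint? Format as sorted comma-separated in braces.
Answer: {2,3,4,5}

Derivation:
pass 0 (initial): D(Z)={2,3,4,5,6}
pass 1: U {1,2,3,4,5,6}->{1,2,3,4}; V {1,3,4,5,6}->{3,4,5,6}; Z {2,3,4,5,6}->{2,3,4,5}
pass 2: no change
Fixpoint after 2 passes: D(Z) = {2,3,4,5}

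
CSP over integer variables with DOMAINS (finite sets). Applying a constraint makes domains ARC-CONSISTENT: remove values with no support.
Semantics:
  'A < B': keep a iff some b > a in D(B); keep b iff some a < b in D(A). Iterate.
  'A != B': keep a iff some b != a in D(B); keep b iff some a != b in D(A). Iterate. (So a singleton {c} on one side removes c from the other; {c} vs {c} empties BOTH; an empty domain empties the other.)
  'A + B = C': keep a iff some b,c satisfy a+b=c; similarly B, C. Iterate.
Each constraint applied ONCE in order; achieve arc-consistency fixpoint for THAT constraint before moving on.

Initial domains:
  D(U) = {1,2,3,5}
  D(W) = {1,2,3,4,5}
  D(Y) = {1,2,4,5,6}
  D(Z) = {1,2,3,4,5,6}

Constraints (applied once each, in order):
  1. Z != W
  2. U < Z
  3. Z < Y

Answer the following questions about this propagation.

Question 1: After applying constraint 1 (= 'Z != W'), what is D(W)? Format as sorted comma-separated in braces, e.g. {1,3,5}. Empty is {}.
Answer: {1,2,3,4,5}

Derivation:
Constraint 1 (Z != W) on D(Z)={1,2,3,4,5,6} D(W)={1,2,3,4,5}: no change
So after constraint 1: D(W) = {1,2,3,4,5}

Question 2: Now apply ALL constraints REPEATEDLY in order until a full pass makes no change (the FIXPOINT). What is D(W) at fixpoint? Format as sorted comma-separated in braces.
pass 0 (initial): D(W)={1,2,3,4,5}
pass 1: Y {1,2,4,5,6}->{4,5,6}; Z {1,2,3,4,5,6}->{2,3,4,5}
pass 2: U {1,2,3,5}->{1,2,3}
pass 3: no change
Fixpoint after 3 passes: D(W) = {1,2,3,4,5}

Answer: {1,2,3,4,5}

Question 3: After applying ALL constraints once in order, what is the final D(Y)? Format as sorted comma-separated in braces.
Answer: {4,5,6}

Derivation:
Constraint 1 (Z != W) on D(Z)={1,2,3,4,5,6} D(W)={1,2,3,4,5}: no change
Constraint 2 (U < Z) on D(U)={1,2,3,5} D(Z)={1,2,3,4,5,6}: Z {1,2,3,4,5,6}->{2,3,4,5,6}
Constraint 3 (Z < Y) on D(Z)={2,3,4,5,6} D(Y)={1,2,4,5,6}: Z {2,3,4,5,6}->{2,3,4,5}; Y {1,2,4,5,6}->{4,5,6}
So after all 3 constraints: D(Y) = {4,5,6}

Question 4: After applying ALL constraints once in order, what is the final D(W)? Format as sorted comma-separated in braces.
Constraint 1 (Z != W) on D(Z)={1,2,3,4,5,6} D(W)={1,2,3,4,5}: no change
Constraint 2 (U < Z) on D(U)={1,2,3,5} D(Z)={1,2,3,4,5,6}: Z {1,2,3,4,5,6}->{2,3,4,5,6}
Constraint 3 (Z < Y) on D(Z)={2,3,4,5,6} D(Y)={1,2,4,5,6}: Z {2,3,4,5,6}->{2,3,4,5}; Y {1,2,4,5,6}->{4,5,6}
So after all 3 constraints: D(W) = {1,2,3,4,5}

Answer: {1,2,3,4,5}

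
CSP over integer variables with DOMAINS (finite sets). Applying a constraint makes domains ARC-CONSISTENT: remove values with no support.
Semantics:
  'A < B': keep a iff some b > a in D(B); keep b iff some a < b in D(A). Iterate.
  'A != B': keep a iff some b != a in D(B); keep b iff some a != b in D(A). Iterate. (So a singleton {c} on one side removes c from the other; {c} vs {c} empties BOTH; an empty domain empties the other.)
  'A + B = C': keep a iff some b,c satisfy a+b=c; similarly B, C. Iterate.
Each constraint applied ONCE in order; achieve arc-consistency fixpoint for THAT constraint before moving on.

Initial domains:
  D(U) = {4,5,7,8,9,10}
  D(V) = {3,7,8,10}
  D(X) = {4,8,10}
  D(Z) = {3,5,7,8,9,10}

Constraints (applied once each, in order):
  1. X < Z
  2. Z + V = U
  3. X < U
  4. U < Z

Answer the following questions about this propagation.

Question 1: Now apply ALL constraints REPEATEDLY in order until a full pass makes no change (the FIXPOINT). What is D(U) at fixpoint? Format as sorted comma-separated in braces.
Answer: {}

Derivation:
pass 0 (initial): D(U)={4,5,7,8,9,10}
pass 1: U {4,5,7,8,9,10}->{}; V {3,7,8,10}->{3}; X {4,8,10}->{4,8}; Z {3,5,7,8,9,10}->{}
pass 2: V {3}->{}; X {4,8}->{}
pass 3: no change
Fixpoint after 3 passes: D(U) = {}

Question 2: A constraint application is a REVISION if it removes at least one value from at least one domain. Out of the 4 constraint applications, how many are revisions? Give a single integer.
Constraint 1 (X < Z) on D(X)={4,8,10} D(Z)={3,5,7,8,9,10}: X {4,8,10}->{4,8}; Z {3,5,7,8,9,10}->{5,7,8,9,10} => REVISION
Constraint 2 (Z + V = U) on D(Z)={5,7,8,9,10} D(V)={3,7,8,10} D(U)={4,5,7,8,9,10}: Z {5,7,8,9,10}->{5,7}; V {3,7,8,10}->{3}; U {4,5,7,8,9,10}->{8,10} => REVISION
Constraint 3 (X < U) on D(X)={4,8} D(U)={8,10}: no change => not a revision
Constraint 4 (U < Z) on D(U)={8,10} D(Z)={5,7}: U {8,10}->{}; Z {5,7}->{} => REVISION
Total revisions = 3

Answer: 3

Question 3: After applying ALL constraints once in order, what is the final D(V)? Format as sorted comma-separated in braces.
Answer: {3}

Derivation:
Constraint 1 (X < Z) on D(X)={4,8,10} D(Z)={3,5,7,8,9,10}: X {4,8,10}->{4,8}; Z {3,5,7,8,9,10}->{5,7,8,9,10}
Constraint 2 (Z + V = U) on D(Z)={5,7,8,9,10} D(V)={3,7,8,10} D(U)={4,5,7,8,9,10}: Z {5,7,8,9,10}->{5,7}; V {3,7,8,10}->{3}; U {4,5,7,8,9,10}->{8,10}
Constraint 3 (X < U) on D(X)={4,8} D(U)={8,10}: no change
Constraint 4 (U < Z) on D(U)={8,10} D(Z)={5,7}: U {8,10}->{}; Z {5,7}->{}
So after all 4 constraints: D(V) = {3}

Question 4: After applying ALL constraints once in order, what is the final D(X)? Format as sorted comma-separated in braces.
Constraint 1 (X < Z) on D(X)={4,8,10} D(Z)={3,5,7,8,9,10}: X {4,8,10}->{4,8}; Z {3,5,7,8,9,10}->{5,7,8,9,10}
Constraint 2 (Z + V = U) on D(Z)={5,7,8,9,10} D(V)={3,7,8,10} D(U)={4,5,7,8,9,10}: Z {5,7,8,9,10}->{5,7}; V {3,7,8,10}->{3}; U {4,5,7,8,9,10}->{8,10}
Constraint 3 (X < U) on D(X)={4,8} D(U)={8,10}: no change
Constraint 4 (U < Z) on D(U)={8,10} D(Z)={5,7}: U {8,10}->{}; Z {5,7}->{}
So after all 4 constraints: D(X) = {4,8}

Answer: {4,8}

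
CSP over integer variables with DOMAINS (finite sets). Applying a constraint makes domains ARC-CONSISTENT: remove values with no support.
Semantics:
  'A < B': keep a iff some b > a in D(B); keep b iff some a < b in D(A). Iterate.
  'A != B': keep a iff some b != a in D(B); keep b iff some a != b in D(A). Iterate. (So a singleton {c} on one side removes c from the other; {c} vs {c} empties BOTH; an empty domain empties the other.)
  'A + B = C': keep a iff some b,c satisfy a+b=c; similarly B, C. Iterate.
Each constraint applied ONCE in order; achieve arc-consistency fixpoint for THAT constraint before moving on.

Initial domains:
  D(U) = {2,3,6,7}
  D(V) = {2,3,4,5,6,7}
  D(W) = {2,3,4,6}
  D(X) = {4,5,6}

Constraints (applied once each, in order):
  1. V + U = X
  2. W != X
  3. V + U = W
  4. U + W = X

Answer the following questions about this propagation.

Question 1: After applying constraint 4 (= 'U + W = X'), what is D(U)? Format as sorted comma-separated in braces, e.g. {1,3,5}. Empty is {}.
Constraint 1 (V + U = X) on D(V)={2,3,4,5,6,7} D(U)={2,3,6,7} D(X)={4,5,6}: V {2,3,4,5,6,7}->{2,3,4}; U {2,3,6,7}->{2,3}
Constraint 2 (W != X) on D(W)={2,3,4,6} D(X)={4,5,6}: no change
Constraint 3 (V + U = W) on D(V)={2,3,4} D(U)={2,3} D(W)={2,3,4,6}: W {2,3,4,6}->{4,6}
Constraint 4 (U + W = X) on D(U)={2,3} D(W)={4,6} D(X)={4,5,6}: U {2,3}->{2}; W {4,6}->{4}; X {4,5,6}->{6}
So after constraint 4: D(U) = {2}

Answer: {2}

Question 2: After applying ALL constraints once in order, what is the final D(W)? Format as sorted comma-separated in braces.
Constraint 1 (V + U = X) on D(V)={2,3,4,5,6,7} D(U)={2,3,6,7} D(X)={4,5,6}: V {2,3,4,5,6,7}->{2,3,4}; U {2,3,6,7}->{2,3}
Constraint 2 (W != X) on D(W)={2,3,4,6} D(X)={4,5,6}: no change
Constraint 3 (V + U = W) on D(V)={2,3,4} D(U)={2,3} D(W)={2,3,4,6}: W {2,3,4,6}->{4,6}
Constraint 4 (U + W = X) on D(U)={2,3} D(W)={4,6} D(X)={4,5,6}: U {2,3}->{2}; W {4,6}->{4}; X {4,5,6}->{6}
So after all 4 constraints: D(W) = {4}

Answer: {4}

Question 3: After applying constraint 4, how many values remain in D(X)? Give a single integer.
Answer: 1

Derivation:
Constraint 1 (V + U = X) on D(V)={2,3,4,5,6,7} D(U)={2,3,6,7} D(X)={4,5,6}: V {2,3,4,5,6,7}->{2,3,4}; U {2,3,6,7}->{2,3}
Constraint 2 (W != X) on D(W)={2,3,4,6} D(X)={4,5,6}: no change
Constraint 3 (V + U = W) on D(V)={2,3,4} D(U)={2,3} D(W)={2,3,4,6}: W {2,3,4,6}->{4,6}
Constraint 4 (U + W = X) on D(U)={2,3} D(W)={4,6} D(X)={4,5,6}: U {2,3}->{2}; W {4,6}->{4}; X {4,5,6}->{6}
So after constraint 4: D(X)={6}, size = 1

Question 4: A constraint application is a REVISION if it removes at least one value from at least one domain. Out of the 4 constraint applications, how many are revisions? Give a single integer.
Constraint 1 (V + U = X) on D(V)={2,3,4,5,6,7} D(U)={2,3,6,7} D(X)={4,5,6}: V {2,3,4,5,6,7}->{2,3,4}; U {2,3,6,7}->{2,3} => REVISION
Constraint 2 (W != X) on D(W)={2,3,4,6} D(X)={4,5,6}: no change => not a revision
Constraint 3 (V + U = W) on D(V)={2,3,4} D(U)={2,3} D(W)={2,3,4,6}: W {2,3,4,6}->{4,6} => REVISION
Constraint 4 (U + W = X) on D(U)={2,3} D(W)={4,6} D(X)={4,5,6}: U {2,3}->{2}; W {4,6}->{4}; X {4,5,6}->{6} => REVISION
Total revisions = 3

Answer: 3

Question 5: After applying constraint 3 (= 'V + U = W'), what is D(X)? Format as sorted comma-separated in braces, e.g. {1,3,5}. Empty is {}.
Answer: {4,5,6}

Derivation:
Constraint 1 (V + U = X) on D(V)={2,3,4,5,6,7} D(U)={2,3,6,7} D(X)={4,5,6}: V {2,3,4,5,6,7}->{2,3,4}; U {2,3,6,7}->{2,3}
Constraint 2 (W != X) on D(W)={2,3,4,6} D(X)={4,5,6}: no change
Constraint 3 (V + U = W) on D(V)={2,3,4} D(U)={2,3} D(W)={2,3,4,6}: W {2,3,4,6}->{4,6}
So after constraint 3: D(X) = {4,5,6}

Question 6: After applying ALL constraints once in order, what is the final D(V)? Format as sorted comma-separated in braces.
Constraint 1 (V + U = X) on D(V)={2,3,4,5,6,7} D(U)={2,3,6,7} D(X)={4,5,6}: V {2,3,4,5,6,7}->{2,3,4}; U {2,3,6,7}->{2,3}
Constraint 2 (W != X) on D(W)={2,3,4,6} D(X)={4,5,6}: no change
Constraint 3 (V + U = W) on D(V)={2,3,4} D(U)={2,3} D(W)={2,3,4,6}: W {2,3,4,6}->{4,6}
Constraint 4 (U + W = X) on D(U)={2,3} D(W)={4,6} D(X)={4,5,6}: U {2,3}->{2}; W {4,6}->{4}; X {4,5,6}->{6}
So after all 4 constraints: D(V) = {2,3,4}

Answer: {2,3,4}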